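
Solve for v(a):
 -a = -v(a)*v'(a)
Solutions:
 v(a) = -sqrt(C1 + a^2)
 v(a) = sqrt(C1 + a^2)


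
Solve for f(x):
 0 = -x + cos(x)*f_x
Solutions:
 f(x) = C1 + Integral(x/cos(x), x)


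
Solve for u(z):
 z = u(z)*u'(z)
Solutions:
 u(z) = -sqrt(C1 + z^2)
 u(z) = sqrt(C1 + z^2)


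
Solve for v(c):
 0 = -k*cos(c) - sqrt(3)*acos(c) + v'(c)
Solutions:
 v(c) = C1 + k*sin(c) + sqrt(3)*(c*acos(c) - sqrt(1 - c^2))


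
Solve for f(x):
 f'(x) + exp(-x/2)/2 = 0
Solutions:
 f(x) = C1 + exp(-x/2)


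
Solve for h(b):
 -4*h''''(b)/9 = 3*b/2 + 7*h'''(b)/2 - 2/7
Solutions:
 h(b) = C1 + C2*b + C3*b^2 + C4*exp(-63*b/8) - b^4/56 + 10*b^3/441


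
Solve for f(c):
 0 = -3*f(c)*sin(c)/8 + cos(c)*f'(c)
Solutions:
 f(c) = C1/cos(c)^(3/8)


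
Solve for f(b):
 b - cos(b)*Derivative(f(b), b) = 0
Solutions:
 f(b) = C1 + Integral(b/cos(b), b)


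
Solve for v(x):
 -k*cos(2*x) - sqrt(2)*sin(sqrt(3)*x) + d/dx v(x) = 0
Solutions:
 v(x) = C1 + k*sin(2*x)/2 - sqrt(6)*cos(sqrt(3)*x)/3


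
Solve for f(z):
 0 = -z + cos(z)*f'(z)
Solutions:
 f(z) = C1 + Integral(z/cos(z), z)


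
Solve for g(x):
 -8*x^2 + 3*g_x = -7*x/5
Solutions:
 g(x) = C1 + 8*x^3/9 - 7*x^2/30


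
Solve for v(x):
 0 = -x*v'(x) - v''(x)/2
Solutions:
 v(x) = C1 + C2*erf(x)


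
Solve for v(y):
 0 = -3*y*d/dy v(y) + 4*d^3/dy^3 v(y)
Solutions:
 v(y) = C1 + Integral(C2*airyai(6^(1/3)*y/2) + C3*airybi(6^(1/3)*y/2), y)


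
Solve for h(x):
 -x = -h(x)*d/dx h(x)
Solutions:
 h(x) = -sqrt(C1 + x^2)
 h(x) = sqrt(C1 + x^2)


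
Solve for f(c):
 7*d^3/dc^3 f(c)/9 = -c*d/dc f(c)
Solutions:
 f(c) = C1 + Integral(C2*airyai(-21^(2/3)*c/7) + C3*airybi(-21^(2/3)*c/7), c)


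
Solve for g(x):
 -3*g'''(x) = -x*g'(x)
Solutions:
 g(x) = C1 + Integral(C2*airyai(3^(2/3)*x/3) + C3*airybi(3^(2/3)*x/3), x)


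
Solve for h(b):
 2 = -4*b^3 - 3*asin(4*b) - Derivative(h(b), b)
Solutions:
 h(b) = C1 - b^4 - 3*b*asin(4*b) - 2*b - 3*sqrt(1 - 16*b^2)/4


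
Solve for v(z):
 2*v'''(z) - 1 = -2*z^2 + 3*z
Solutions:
 v(z) = C1 + C2*z + C3*z^2 - z^5/60 + z^4/16 + z^3/12


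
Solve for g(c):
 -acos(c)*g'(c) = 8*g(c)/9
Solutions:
 g(c) = C1*exp(-8*Integral(1/acos(c), c)/9)


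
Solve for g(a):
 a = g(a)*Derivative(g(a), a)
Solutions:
 g(a) = -sqrt(C1 + a^2)
 g(a) = sqrt(C1 + a^2)


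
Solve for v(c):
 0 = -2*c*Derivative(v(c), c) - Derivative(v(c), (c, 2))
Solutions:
 v(c) = C1 + C2*erf(c)


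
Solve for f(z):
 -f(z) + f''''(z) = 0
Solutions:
 f(z) = C1*exp(-z) + C2*exp(z) + C3*sin(z) + C4*cos(z)


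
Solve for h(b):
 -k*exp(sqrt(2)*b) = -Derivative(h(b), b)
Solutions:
 h(b) = C1 + sqrt(2)*k*exp(sqrt(2)*b)/2


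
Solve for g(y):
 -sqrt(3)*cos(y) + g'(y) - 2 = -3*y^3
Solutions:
 g(y) = C1 - 3*y^4/4 + 2*y + sqrt(3)*sin(y)


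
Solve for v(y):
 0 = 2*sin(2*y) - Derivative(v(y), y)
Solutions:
 v(y) = C1 - cos(2*y)


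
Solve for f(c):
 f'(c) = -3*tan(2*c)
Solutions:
 f(c) = C1 + 3*log(cos(2*c))/2


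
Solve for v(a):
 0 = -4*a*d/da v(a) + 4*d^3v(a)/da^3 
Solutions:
 v(a) = C1 + Integral(C2*airyai(a) + C3*airybi(a), a)


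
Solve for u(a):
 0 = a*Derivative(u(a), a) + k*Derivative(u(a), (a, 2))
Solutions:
 u(a) = C1 + C2*sqrt(k)*erf(sqrt(2)*a*sqrt(1/k)/2)


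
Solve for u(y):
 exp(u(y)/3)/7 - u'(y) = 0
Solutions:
 u(y) = 3*log(-1/(C1 + y)) + 3*log(21)


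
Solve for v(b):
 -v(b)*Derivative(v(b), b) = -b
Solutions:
 v(b) = -sqrt(C1 + b^2)
 v(b) = sqrt(C1 + b^2)


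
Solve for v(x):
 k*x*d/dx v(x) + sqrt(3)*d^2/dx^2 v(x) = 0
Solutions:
 v(x) = Piecewise((-sqrt(2)*3^(1/4)*sqrt(pi)*C1*erf(sqrt(2)*3^(3/4)*sqrt(k)*x/6)/(2*sqrt(k)) - C2, (k > 0) | (k < 0)), (-C1*x - C2, True))


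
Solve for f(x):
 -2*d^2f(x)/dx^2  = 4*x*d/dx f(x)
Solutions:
 f(x) = C1 + C2*erf(x)


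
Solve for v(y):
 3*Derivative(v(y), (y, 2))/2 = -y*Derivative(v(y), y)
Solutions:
 v(y) = C1 + C2*erf(sqrt(3)*y/3)


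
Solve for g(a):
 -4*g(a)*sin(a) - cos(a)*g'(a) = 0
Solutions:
 g(a) = C1*cos(a)^4


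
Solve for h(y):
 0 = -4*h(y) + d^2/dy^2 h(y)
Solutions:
 h(y) = C1*exp(-2*y) + C2*exp(2*y)


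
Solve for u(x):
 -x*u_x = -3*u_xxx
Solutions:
 u(x) = C1 + Integral(C2*airyai(3^(2/3)*x/3) + C3*airybi(3^(2/3)*x/3), x)


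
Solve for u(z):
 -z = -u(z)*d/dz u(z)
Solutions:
 u(z) = -sqrt(C1 + z^2)
 u(z) = sqrt(C1 + z^2)


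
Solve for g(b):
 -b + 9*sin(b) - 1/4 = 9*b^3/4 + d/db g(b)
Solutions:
 g(b) = C1 - 9*b^4/16 - b^2/2 - b/4 - 9*cos(b)


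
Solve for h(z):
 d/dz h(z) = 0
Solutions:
 h(z) = C1


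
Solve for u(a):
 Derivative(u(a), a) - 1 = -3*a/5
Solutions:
 u(a) = C1 - 3*a^2/10 + a


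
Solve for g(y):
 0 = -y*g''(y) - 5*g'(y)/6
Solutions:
 g(y) = C1 + C2*y^(1/6)


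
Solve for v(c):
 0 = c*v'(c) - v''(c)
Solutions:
 v(c) = C1 + C2*erfi(sqrt(2)*c/2)


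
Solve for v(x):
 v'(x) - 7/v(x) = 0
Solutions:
 v(x) = -sqrt(C1 + 14*x)
 v(x) = sqrt(C1 + 14*x)


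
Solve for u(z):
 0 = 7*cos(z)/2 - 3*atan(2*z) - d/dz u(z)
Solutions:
 u(z) = C1 - 3*z*atan(2*z) + 3*log(4*z^2 + 1)/4 + 7*sin(z)/2


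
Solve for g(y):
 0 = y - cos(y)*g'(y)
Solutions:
 g(y) = C1 + Integral(y/cos(y), y)


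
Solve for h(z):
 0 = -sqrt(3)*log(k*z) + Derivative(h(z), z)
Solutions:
 h(z) = C1 + sqrt(3)*z*log(k*z) - sqrt(3)*z


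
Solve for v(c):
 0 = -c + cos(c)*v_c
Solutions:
 v(c) = C1 + Integral(c/cos(c), c)


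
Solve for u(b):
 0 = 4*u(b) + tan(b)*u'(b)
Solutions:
 u(b) = C1/sin(b)^4


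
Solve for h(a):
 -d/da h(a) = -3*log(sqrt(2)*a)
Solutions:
 h(a) = C1 + 3*a*log(a) - 3*a + 3*a*log(2)/2


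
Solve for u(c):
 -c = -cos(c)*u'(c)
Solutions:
 u(c) = C1 + Integral(c/cos(c), c)


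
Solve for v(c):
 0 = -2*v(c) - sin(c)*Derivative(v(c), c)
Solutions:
 v(c) = C1*(cos(c) + 1)/(cos(c) - 1)


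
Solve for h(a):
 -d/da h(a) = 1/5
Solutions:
 h(a) = C1 - a/5


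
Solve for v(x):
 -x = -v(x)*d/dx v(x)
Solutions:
 v(x) = -sqrt(C1 + x^2)
 v(x) = sqrt(C1 + x^2)


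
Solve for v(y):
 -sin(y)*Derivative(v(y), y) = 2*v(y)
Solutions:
 v(y) = C1*(cos(y) + 1)/(cos(y) - 1)


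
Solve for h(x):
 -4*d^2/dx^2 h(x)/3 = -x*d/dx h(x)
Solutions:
 h(x) = C1 + C2*erfi(sqrt(6)*x/4)


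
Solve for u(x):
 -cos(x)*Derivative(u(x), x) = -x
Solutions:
 u(x) = C1 + Integral(x/cos(x), x)


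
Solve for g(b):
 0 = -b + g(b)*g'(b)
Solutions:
 g(b) = -sqrt(C1 + b^2)
 g(b) = sqrt(C1 + b^2)


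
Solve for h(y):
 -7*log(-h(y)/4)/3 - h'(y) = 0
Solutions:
 3*Integral(1/(log(-_y) - 2*log(2)), (_y, h(y)))/7 = C1 - y


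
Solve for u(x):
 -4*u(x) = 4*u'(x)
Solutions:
 u(x) = C1*exp(-x)


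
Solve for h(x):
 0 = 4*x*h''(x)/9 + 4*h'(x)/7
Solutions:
 h(x) = C1 + C2/x^(2/7)


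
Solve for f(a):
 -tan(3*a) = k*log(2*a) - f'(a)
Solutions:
 f(a) = C1 + a*k*(log(a) - 1) + a*k*log(2) - log(cos(3*a))/3


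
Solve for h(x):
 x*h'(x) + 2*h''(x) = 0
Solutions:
 h(x) = C1 + C2*erf(x/2)


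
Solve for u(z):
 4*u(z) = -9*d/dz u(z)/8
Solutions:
 u(z) = C1*exp(-32*z/9)


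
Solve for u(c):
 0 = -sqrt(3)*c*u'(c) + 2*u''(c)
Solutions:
 u(c) = C1 + C2*erfi(3^(1/4)*c/2)


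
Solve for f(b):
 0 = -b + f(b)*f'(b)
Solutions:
 f(b) = -sqrt(C1 + b^2)
 f(b) = sqrt(C1 + b^2)


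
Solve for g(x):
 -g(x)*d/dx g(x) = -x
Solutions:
 g(x) = -sqrt(C1 + x^2)
 g(x) = sqrt(C1 + x^2)


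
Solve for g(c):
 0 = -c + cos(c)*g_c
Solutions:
 g(c) = C1 + Integral(c/cos(c), c)


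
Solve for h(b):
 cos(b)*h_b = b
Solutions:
 h(b) = C1 + Integral(b/cos(b), b)


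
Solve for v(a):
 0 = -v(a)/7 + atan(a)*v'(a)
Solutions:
 v(a) = C1*exp(Integral(1/atan(a), a)/7)


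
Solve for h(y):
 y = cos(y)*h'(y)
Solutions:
 h(y) = C1 + Integral(y/cos(y), y)


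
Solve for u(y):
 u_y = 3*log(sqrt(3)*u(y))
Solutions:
 -2*Integral(1/(2*log(_y) + log(3)), (_y, u(y)))/3 = C1 - y


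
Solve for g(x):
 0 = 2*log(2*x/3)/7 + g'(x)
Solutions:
 g(x) = C1 - 2*x*log(x)/7 - 2*x*log(2)/7 + 2*x/7 + 2*x*log(3)/7


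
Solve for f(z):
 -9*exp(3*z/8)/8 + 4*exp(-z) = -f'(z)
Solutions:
 f(z) = C1 + 3*exp(3*z/8) + 4*exp(-z)


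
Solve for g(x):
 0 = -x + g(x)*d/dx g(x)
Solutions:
 g(x) = -sqrt(C1 + x^2)
 g(x) = sqrt(C1 + x^2)


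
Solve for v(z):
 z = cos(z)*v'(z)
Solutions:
 v(z) = C1 + Integral(z/cos(z), z)


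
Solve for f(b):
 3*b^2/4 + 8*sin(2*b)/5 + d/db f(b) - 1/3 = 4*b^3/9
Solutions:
 f(b) = C1 + b^4/9 - b^3/4 + b/3 + 4*cos(2*b)/5


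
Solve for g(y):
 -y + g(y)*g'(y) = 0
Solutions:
 g(y) = -sqrt(C1 + y^2)
 g(y) = sqrt(C1 + y^2)


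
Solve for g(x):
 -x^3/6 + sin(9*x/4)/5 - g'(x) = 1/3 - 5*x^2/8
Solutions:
 g(x) = C1 - x^4/24 + 5*x^3/24 - x/3 - 4*cos(9*x/4)/45


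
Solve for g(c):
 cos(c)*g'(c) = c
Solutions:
 g(c) = C1 + Integral(c/cos(c), c)


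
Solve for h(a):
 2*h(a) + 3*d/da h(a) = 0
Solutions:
 h(a) = C1*exp(-2*a/3)


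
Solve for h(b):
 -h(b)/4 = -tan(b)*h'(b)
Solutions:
 h(b) = C1*sin(b)^(1/4)


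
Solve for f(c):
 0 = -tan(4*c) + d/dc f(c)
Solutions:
 f(c) = C1 - log(cos(4*c))/4


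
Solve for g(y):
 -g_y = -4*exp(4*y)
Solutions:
 g(y) = C1 + exp(4*y)


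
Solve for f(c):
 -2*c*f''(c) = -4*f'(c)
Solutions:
 f(c) = C1 + C2*c^3


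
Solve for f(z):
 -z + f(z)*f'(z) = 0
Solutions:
 f(z) = -sqrt(C1 + z^2)
 f(z) = sqrt(C1 + z^2)


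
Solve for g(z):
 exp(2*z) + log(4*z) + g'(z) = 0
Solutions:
 g(z) = C1 - z*log(z) + z*(1 - 2*log(2)) - exp(2*z)/2


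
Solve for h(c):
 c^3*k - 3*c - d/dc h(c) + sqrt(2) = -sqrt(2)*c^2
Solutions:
 h(c) = C1 + c^4*k/4 + sqrt(2)*c^3/3 - 3*c^2/2 + sqrt(2)*c


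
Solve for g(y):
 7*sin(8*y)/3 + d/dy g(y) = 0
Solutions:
 g(y) = C1 + 7*cos(8*y)/24


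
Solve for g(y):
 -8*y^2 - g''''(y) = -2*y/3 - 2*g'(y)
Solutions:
 g(y) = C1 + C4*exp(2^(1/3)*y) + 4*y^3/3 - y^2/6 + (C2*sin(2^(1/3)*sqrt(3)*y/2) + C3*cos(2^(1/3)*sqrt(3)*y/2))*exp(-2^(1/3)*y/2)


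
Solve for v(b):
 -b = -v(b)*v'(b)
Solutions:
 v(b) = -sqrt(C1 + b^2)
 v(b) = sqrt(C1 + b^2)


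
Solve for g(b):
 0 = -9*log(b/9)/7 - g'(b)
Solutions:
 g(b) = C1 - 9*b*log(b)/7 + 9*b/7 + 18*b*log(3)/7


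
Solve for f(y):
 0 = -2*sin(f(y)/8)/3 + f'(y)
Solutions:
 -2*y/3 + 4*log(cos(f(y)/8) - 1) - 4*log(cos(f(y)/8) + 1) = C1


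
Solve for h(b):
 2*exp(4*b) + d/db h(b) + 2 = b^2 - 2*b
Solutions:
 h(b) = C1 + b^3/3 - b^2 - 2*b - exp(4*b)/2


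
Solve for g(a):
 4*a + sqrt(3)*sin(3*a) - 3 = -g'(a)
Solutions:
 g(a) = C1 - 2*a^2 + 3*a + sqrt(3)*cos(3*a)/3


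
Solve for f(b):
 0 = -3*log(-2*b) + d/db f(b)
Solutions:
 f(b) = C1 + 3*b*log(-b) + 3*b*(-1 + log(2))


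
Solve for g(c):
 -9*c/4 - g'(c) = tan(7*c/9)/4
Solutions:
 g(c) = C1 - 9*c^2/8 + 9*log(cos(7*c/9))/28


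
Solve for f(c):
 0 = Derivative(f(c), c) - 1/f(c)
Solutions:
 f(c) = -sqrt(C1 + 2*c)
 f(c) = sqrt(C1 + 2*c)


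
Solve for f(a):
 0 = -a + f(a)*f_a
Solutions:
 f(a) = -sqrt(C1 + a^2)
 f(a) = sqrt(C1 + a^2)


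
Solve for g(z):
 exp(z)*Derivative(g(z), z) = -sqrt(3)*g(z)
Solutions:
 g(z) = C1*exp(sqrt(3)*exp(-z))


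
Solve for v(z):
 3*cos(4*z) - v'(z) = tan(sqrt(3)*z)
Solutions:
 v(z) = C1 + sqrt(3)*log(cos(sqrt(3)*z))/3 + 3*sin(4*z)/4


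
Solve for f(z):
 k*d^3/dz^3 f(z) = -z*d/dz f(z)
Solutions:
 f(z) = C1 + Integral(C2*airyai(z*(-1/k)^(1/3)) + C3*airybi(z*(-1/k)^(1/3)), z)


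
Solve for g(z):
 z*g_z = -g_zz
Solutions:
 g(z) = C1 + C2*erf(sqrt(2)*z/2)


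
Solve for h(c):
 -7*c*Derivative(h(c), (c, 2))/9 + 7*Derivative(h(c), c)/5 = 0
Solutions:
 h(c) = C1 + C2*c^(14/5)


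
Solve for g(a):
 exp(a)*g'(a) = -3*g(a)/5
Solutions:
 g(a) = C1*exp(3*exp(-a)/5)


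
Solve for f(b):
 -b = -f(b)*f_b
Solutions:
 f(b) = -sqrt(C1 + b^2)
 f(b) = sqrt(C1 + b^2)


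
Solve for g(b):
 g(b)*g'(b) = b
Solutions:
 g(b) = -sqrt(C1 + b^2)
 g(b) = sqrt(C1 + b^2)


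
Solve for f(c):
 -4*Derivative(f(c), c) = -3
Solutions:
 f(c) = C1 + 3*c/4


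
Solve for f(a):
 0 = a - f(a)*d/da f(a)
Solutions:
 f(a) = -sqrt(C1 + a^2)
 f(a) = sqrt(C1 + a^2)


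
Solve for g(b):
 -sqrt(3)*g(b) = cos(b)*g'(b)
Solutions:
 g(b) = C1*(sin(b) - 1)^(sqrt(3)/2)/(sin(b) + 1)^(sqrt(3)/2)


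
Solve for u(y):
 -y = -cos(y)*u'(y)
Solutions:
 u(y) = C1 + Integral(y/cos(y), y)


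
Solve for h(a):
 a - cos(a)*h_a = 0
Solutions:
 h(a) = C1 + Integral(a/cos(a), a)


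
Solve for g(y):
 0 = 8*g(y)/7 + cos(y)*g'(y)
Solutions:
 g(y) = C1*(sin(y) - 1)^(4/7)/(sin(y) + 1)^(4/7)


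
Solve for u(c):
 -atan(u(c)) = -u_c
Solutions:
 Integral(1/atan(_y), (_y, u(c))) = C1 + c


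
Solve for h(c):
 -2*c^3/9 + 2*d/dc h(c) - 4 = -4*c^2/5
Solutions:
 h(c) = C1 + c^4/36 - 2*c^3/15 + 2*c


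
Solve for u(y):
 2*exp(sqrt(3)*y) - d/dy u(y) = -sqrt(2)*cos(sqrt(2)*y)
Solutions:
 u(y) = C1 + 2*sqrt(3)*exp(sqrt(3)*y)/3 + sin(sqrt(2)*y)


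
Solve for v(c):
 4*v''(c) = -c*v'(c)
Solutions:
 v(c) = C1 + C2*erf(sqrt(2)*c/4)


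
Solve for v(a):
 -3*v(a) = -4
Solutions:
 v(a) = 4/3


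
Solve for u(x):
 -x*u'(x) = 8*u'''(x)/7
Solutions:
 u(x) = C1 + Integral(C2*airyai(-7^(1/3)*x/2) + C3*airybi(-7^(1/3)*x/2), x)


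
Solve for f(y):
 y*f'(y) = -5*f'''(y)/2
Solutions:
 f(y) = C1 + Integral(C2*airyai(-2^(1/3)*5^(2/3)*y/5) + C3*airybi(-2^(1/3)*5^(2/3)*y/5), y)


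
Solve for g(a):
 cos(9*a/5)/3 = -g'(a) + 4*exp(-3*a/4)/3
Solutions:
 g(a) = C1 - 5*sin(9*a/5)/27 - 16*exp(-3*a/4)/9


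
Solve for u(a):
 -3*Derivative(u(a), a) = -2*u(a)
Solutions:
 u(a) = C1*exp(2*a/3)


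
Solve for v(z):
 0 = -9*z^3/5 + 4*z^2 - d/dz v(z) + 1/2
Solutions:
 v(z) = C1 - 9*z^4/20 + 4*z^3/3 + z/2


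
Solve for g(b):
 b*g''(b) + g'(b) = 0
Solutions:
 g(b) = C1 + C2*log(b)


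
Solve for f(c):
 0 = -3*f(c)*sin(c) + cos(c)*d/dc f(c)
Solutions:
 f(c) = C1/cos(c)^3


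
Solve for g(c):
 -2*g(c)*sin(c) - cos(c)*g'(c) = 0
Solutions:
 g(c) = C1*cos(c)^2


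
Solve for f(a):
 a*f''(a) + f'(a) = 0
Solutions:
 f(a) = C1 + C2*log(a)


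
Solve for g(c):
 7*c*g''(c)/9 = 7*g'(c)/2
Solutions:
 g(c) = C1 + C2*c^(11/2)


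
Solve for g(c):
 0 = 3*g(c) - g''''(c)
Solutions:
 g(c) = C1*exp(-3^(1/4)*c) + C2*exp(3^(1/4)*c) + C3*sin(3^(1/4)*c) + C4*cos(3^(1/4)*c)


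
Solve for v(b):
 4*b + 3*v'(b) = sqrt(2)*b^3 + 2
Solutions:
 v(b) = C1 + sqrt(2)*b^4/12 - 2*b^2/3 + 2*b/3


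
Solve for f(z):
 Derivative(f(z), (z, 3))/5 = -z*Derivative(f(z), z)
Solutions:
 f(z) = C1 + Integral(C2*airyai(-5^(1/3)*z) + C3*airybi(-5^(1/3)*z), z)


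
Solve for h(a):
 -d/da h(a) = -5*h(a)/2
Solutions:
 h(a) = C1*exp(5*a/2)


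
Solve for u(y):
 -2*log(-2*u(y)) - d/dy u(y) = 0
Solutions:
 Integral(1/(log(-_y) + log(2)), (_y, u(y)))/2 = C1 - y


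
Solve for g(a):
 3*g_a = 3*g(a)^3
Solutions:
 g(a) = -sqrt(2)*sqrt(-1/(C1 + a))/2
 g(a) = sqrt(2)*sqrt(-1/(C1 + a))/2


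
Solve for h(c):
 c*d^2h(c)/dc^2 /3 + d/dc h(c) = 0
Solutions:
 h(c) = C1 + C2/c^2


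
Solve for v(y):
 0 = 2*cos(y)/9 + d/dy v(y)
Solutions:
 v(y) = C1 - 2*sin(y)/9


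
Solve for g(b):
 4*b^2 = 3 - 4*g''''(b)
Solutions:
 g(b) = C1 + C2*b + C3*b^2 + C4*b^3 - b^6/360 + b^4/32


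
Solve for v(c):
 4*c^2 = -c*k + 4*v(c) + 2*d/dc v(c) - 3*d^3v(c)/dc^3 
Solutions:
 v(c) = C1*exp(-2^(1/3)*c*(2^(1/3)/(sqrt(79) + 9)^(1/3) + (sqrt(79) + 9)^(1/3))/6)*sin(2^(1/3)*sqrt(3)*c*(-(sqrt(79) + 9)^(1/3) + 2^(1/3)/(sqrt(79) + 9)^(1/3))/6) + C2*exp(-2^(1/3)*c*(2^(1/3)/(sqrt(79) + 9)^(1/3) + (sqrt(79) + 9)^(1/3))/6)*cos(2^(1/3)*sqrt(3)*c*(-(sqrt(79) + 9)^(1/3) + 2^(1/3)/(sqrt(79) + 9)^(1/3))/6) + C3*exp(2^(1/3)*c*(2^(1/3)/(sqrt(79) + 9)^(1/3) + (sqrt(79) + 9)^(1/3))/3) + c^2 + c*k/4 - c - k/8 + 1/2


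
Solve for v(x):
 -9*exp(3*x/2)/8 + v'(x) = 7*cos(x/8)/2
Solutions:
 v(x) = C1 + 3*exp(3*x/2)/4 + 28*sin(x/8)


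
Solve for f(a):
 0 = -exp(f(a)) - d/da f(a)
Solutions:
 f(a) = log(1/(C1 + a))


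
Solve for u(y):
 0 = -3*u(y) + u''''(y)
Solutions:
 u(y) = C1*exp(-3^(1/4)*y) + C2*exp(3^(1/4)*y) + C3*sin(3^(1/4)*y) + C4*cos(3^(1/4)*y)


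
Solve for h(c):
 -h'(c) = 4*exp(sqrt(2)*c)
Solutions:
 h(c) = C1 - 2*sqrt(2)*exp(sqrt(2)*c)


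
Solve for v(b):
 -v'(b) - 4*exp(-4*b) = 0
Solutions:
 v(b) = C1 + exp(-4*b)


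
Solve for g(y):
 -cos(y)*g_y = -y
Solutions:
 g(y) = C1 + Integral(y/cos(y), y)


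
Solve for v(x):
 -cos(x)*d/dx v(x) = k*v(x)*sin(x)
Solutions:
 v(x) = C1*exp(k*log(cos(x)))


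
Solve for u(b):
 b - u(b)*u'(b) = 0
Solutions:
 u(b) = -sqrt(C1 + b^2)
 u(b) = sqrt(C1 + b^2)


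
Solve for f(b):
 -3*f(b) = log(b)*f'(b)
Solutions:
 f(b) = C1*exp(-3*li(b))


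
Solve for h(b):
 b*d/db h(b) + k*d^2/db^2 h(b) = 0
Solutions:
 h(b) = C1 + C2*sqrt(k)*erf(sqrt(2)*b*sqrt(1/k)/2)


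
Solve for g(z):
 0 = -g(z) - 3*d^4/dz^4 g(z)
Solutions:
 g(z) = (C1*sin(sqrt(2)*3^(3/4)*z/6) + C2*cos(sqrt(2)*3^(3/4)*z/6))*exp(-sqrt(2)*3^(3/4)*z/6) + (C3*sin(sqrt(2)*3^(3/4)*z/6) + C4*cos(sqrt(2)*3^(3/4)*z/6))*exp(sqrt(2)*3^(3/4)*z/6)


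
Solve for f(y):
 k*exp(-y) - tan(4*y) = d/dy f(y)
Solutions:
 f(y) = C1 - k*exp(-y) - log(tan(4*y)^2 + 1)/8


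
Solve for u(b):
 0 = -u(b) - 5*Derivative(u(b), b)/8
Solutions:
 u(b) = C1*exp(-8*b/5)


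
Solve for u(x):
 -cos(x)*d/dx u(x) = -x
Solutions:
 u(x) = C1 + Integral(x/cos(x), x)


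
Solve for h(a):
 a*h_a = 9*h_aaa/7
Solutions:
 h(a) = C1 + Integral(C2*airyai(21^(1/3)*a/3) + C3*airybi(21^(1/3)*a/3), a)


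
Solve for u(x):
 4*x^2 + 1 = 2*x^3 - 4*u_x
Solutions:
 u(x) = C1 + x^4/8 - x^3/3 - x/4


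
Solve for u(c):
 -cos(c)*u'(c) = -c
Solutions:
 u(c) = C1 + Integral(c/cos(c), c)


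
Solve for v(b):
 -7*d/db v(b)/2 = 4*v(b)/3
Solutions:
 v(b) = C1*exp(-8*b/21)


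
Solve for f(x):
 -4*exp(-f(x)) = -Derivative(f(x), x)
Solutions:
 f(x) = log(C1 + 4*x)


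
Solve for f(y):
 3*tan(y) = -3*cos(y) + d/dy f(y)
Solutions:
 f(y) = C1 - 3*log(cos(y)) + 3*sin(y)


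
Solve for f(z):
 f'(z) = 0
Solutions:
 f(z) = C1


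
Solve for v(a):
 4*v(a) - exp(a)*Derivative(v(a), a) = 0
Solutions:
 v(a) = C1*exp(-4*exp(-a))


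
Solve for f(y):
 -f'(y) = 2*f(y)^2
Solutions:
 f(y) = 1/(C1 + 2*y)


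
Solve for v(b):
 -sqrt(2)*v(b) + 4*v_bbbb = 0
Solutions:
 v(b) = C1*exp(-2^(5/8)*b/2) + C2*exp(2^(5/8)*b/2) + C3*sin(2^(5/8)*b/2) + C4*cos(2^(5/8)*b/2)


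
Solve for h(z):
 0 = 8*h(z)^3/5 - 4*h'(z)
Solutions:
 h(z) = -sqrt(10)*sqrt(-1/(C1 + 2*z))/2
 h(z) = sqrt(10)*sqrt(-1/(C1 + 2*z))/2


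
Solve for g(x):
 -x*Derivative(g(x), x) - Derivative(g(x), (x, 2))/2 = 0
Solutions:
 g(x) = C1 + C2*erf(x)


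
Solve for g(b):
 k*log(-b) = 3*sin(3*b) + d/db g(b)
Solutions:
 g(b) = C1 + b*k*(log(-b) - 1) + cos(3*b)


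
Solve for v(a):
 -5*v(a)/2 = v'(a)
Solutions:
 v(a) = C1*exp(-5*a/2)


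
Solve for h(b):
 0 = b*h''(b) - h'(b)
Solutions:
 h(b) = C1 + C2*b^2


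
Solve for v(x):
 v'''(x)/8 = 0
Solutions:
 v(x) = C1 + C2*x + C3*x^2


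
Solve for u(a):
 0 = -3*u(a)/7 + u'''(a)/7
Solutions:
 u(a) = C3*exp(3^(1/3)*a) + (C1*sin(3^(5/6)*a/2) + C2*cos(3^(5/6)*a/2))*exp(-3^(1/3)*a/2)


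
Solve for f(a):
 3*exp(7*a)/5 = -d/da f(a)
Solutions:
 f(a) = C1 - 3*exp(7*a)/35


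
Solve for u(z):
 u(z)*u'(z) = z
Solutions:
 u(z) = -sqrt(C1 + z^2)
 u(z) = sqrt(C1 + z^2)


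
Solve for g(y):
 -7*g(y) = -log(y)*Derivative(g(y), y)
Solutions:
 g(y) = C1*exp(7*li(y))


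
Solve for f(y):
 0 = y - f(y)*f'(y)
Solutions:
 f(y) = -sqrt(C1 + y^2)
 f(y) = sqrt(C1 + y^2)


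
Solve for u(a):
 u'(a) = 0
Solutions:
 u(a) = C1


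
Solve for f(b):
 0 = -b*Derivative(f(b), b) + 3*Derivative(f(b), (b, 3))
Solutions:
 f(b) = C1 + Integral(C2*airyai(3^(2/3)*b/3) + C3*airybi(3^(2/3)*b/3), b)


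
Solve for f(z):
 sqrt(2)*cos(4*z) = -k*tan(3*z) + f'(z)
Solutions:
 f(z) = C1 - k*log(cos(3*z))/3 + sqrt(2)*sin(4*z)/4


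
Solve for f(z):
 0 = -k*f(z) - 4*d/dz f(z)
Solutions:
 f(z) = C1*exp(-k*z/4)


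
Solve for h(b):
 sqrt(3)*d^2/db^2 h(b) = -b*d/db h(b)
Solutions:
 h(b) = C1 + C2*erf(sqrt(2)*3^(3/4)*b/6)


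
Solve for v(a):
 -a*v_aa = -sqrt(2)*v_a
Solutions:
 v(a) = C1 + C2*a^(1 + sqrt(2))


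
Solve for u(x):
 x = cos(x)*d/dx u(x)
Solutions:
 u(x) = C1 + Integral(x/cos(x), x)


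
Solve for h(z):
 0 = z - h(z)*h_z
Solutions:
 h(z) = -sqrt(C1 + z^2)
 h(z) = sqrt(C1 + z^2)


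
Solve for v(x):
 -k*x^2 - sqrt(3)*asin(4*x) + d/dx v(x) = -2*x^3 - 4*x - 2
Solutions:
 v(x) = C1 + k*x^3/3 - x^4/2 - 2*x^2 - 2*x + sqrt(3)*(x*asin(4*x) + sqrt(1 - 16*x^2)/4)


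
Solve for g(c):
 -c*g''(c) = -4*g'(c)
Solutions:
 g(c) = C1 + C2*c^5


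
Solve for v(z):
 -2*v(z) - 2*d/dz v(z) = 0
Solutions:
 v(z) = C1*exp(-z)


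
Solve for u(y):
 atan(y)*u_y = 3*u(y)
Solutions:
 u(y) = C1*exp(3*Integral(1/atan(y), y))


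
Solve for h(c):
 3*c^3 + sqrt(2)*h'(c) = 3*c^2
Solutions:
 h(c) = C1 - 3*sqrt(2)*c^4/8 + sqrt(2)*c^3/2


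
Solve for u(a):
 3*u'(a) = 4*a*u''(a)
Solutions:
 u(a) = C1 + C2*a^(7/4)


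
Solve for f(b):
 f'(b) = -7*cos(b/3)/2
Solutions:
 f(b) = C1 - 21*sin(b/3)/2


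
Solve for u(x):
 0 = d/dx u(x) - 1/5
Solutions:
 u(x) = C1 + x/5


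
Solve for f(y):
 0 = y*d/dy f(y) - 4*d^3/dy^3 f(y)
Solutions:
 f(y) = C1 + Integral(C2*airyai(2^(1/3)*y/2) + C3*airybi(2^(1/3)*y/2), y)


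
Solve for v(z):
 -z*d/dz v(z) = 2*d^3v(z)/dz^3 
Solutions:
 v(z) = C1 + Integral(C2*airyai(-2^(2/3)*z/2) + C3*airybi(-2^(2/3)*z/2), z)


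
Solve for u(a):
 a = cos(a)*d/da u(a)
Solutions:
 u(a) = C1 + Integral(a/cos(a), a)


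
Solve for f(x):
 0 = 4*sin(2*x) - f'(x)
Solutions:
 f(x) = C1 - 2*cos(2*x)


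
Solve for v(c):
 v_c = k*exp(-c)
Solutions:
 v(c) = C1 - k*exp(-c)


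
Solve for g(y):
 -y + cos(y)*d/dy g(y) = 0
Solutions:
 g(y) = C1 + Integral(y/cos(y), y)


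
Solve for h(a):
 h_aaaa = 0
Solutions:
 h(a) = C1 + C2*a + C3*a^2 + C4*a^3


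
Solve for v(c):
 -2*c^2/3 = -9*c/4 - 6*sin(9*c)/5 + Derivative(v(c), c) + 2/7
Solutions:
 v(c) = C1 - 2*c^3/9 + 9*c^2/8 - 2*c/7 - 2*cos(9*c)/15


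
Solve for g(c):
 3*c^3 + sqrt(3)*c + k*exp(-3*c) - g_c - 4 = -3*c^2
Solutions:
 g(c) = C1 + 3*c^4/4 + c^3 + sqrt(3)*c^2/2 - 4*c - k*exp(-3*c)/3


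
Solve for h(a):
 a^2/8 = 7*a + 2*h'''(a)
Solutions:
 h(a) = C1 + C2*a + C3*a^2 + a^5/960 - 7*a^4/48


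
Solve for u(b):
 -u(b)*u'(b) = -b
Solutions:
 u(b) = -sqrt(C1 + b^2)
 u(b) = sqrt(C1 + b^2)


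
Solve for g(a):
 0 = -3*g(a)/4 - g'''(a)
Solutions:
 g(a) = C3*exp(-6^(1/3)*a/2) + (C1*sin(2^(1/3)*3^(5/6)*a/4) + C2*cos(2^(1/3)*3^(5/6)*a/4))*exp(6^(1/3)*a/4)


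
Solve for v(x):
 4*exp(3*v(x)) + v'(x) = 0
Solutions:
 v(x) = log((-3^(2/3) - 3*3^(1/6)*I)*(1/(C1 + 4*x))^(1/3)/6)
 v(x) = log((-3^(2/3) + 3*3^(1/6)*I)*(1/(C1 + 4*x))^(1/3)/6)
 v(x) = log(1/(C1 + 12*x))/3


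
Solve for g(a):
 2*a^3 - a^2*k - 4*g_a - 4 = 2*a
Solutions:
 g(a) = C1 + a^4/8 - a^3*k/12 - a^2/4 - a


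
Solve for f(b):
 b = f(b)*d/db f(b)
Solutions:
 f(b) = -sqrt(C1 + b^2)
 f(b) = sqrt(C1 + b^2)


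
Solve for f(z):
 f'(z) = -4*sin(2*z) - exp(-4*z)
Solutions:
 f(z) = C1 + 2*cos(2*z) + exp(-4*z)/4


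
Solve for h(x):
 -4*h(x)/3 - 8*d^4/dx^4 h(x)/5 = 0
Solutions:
 h(x) = (C1*sin(10^(1/4)*3^(3/4)*x/6) + C2*cos(10^(1/4)*3^(3/4)*x/6))*exp(-10^(1/4)*3^(3/4)*x/6) + (C3*sin(10^(1/4)*3^(3/4)*x/6) + C4*cos(10^(1/4)*3^(3/4)*x/6))*exp(10^(1/4)*3^(3/4)*x/6)


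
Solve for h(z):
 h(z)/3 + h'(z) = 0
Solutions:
 h(z) = C1*exp(-z/3)


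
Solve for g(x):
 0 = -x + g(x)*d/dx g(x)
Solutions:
 g(x) = -sqrt(C1 + x^2)
 g(x) = sqrt(C1 + x^2)


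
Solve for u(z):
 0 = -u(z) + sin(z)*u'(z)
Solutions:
 u(z) = C1*sqrt(cos(z) - 1)/sqrt(cos(z) + 1)


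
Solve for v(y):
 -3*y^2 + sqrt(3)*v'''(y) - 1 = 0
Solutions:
 v(y) = C1 + C2*y + C3*y^2 + sqrt(3)*y^5/60 + sqrt(3)*y^3/18


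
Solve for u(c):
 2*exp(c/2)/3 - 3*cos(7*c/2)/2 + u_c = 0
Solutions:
 u(c) = C1 - 4*exp(c/2)/3 + 3*sin(7*c/2)/7


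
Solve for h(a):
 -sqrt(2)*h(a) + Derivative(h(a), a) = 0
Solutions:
 h(a) = C1*exp(sqrt(2)*a)


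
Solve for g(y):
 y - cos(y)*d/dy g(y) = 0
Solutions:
 g(y) = C1 + Integral(y/cos(y), y)


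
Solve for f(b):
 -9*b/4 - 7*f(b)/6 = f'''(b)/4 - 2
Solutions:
 f(b) = C3*exp(-14^(1/3)*3^(2/3)*b/3) - 27*b/14 + (C1*sin(14^(1/3)*3^(1/6)*b/2) + C2*cos(14^(1/3)*3^(1/6)*b/2))*exp(14^(1/3)*3^(2/3)*b/6) + 12/7


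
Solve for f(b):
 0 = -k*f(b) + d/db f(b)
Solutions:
 f(b) = C1*exp(b*k)


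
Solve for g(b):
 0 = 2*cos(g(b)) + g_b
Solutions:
 g(b) = pi - asin((C1 + exp(4*b))/(C1 - exp(4*b)))
 g(b) = asin((C1 + exp(4*b))/(C1 - exp(4*b)))


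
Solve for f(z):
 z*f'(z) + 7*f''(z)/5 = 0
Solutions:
 f(z) = C1 + C2*erf(sqrt(70)*z/14)


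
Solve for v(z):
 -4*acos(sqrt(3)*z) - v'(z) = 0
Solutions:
 v(z) = C1 - 4*z*acos(sqrt(3)*z) + 4*sqrt(3)*sqrt(1 - 3*z^2)/3


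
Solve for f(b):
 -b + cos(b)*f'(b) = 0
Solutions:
 f(b) = C1 + Integral(b/cos(b), b)


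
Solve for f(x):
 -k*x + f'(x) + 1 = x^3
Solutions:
 f(x) = C1 + k*x^2/2 + x^4/4 - x


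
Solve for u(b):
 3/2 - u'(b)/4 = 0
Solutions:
 u(b) = C1 + 6*b


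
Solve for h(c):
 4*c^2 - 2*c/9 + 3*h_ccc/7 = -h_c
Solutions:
 h(c) = C1 + C2*sin(sqrt(21)*c/3) + C3*cos(sqrt(21)*c/3) - 4*c^3/3 + c^2/9 + 24*c/7


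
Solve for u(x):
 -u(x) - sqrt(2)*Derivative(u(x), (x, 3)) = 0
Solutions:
 u(x) = C3*exp(-2^(5/6)*x/2) + (C1*sin(2^(5/6)*sqrt(3)*x/4) + C2*cos(2^(5/6)*sqrt(3)*x/4))*exp(2^(5/6)*x/4)


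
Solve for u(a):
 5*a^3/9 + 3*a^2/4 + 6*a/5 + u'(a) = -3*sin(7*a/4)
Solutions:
 u(a) = C1 - 5*a^4/36 - a^3/4 - 3*a^2/5 + 12*cos(7*a/4)/7


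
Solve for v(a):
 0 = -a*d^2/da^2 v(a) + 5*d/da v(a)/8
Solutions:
 v(a) = C1 + C2*a^(13/8)


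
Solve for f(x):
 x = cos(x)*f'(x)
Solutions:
 f(x) = C1 + Integral(x/cos(x), x)


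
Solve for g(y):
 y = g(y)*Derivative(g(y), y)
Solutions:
 g(y) = -sqrt(C1 + y^2)
 g(y) = sqrt(C1 + y^2)


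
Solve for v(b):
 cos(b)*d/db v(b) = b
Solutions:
 v(b) = C1 + Integral(b/cos(b), b)


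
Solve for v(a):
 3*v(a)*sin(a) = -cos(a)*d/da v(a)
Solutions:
 v(a) = C1*cos(a)^3


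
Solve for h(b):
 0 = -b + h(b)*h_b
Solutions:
 h(b) = -sqrt(C1 + b^2)
 h(b) = sqrt(C1 + b^2)


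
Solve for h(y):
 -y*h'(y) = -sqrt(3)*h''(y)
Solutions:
 h(y) = C1 + C2*erfi(sqrt(2)*3^(3/4)*y/6)


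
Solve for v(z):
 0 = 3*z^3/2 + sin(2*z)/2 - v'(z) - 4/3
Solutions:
 v(z) = C1 + 3*z^4/8 - 4*z/3 - cos(2*z)/4


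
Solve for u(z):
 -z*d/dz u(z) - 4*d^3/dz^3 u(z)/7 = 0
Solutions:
 u(z) = C1 + Integral(C2*airyai(-14^(1/3)*z/2) + C3*airybi(-14^(1/3)*z/2), z)


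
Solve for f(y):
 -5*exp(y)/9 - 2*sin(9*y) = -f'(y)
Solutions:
 f(y) = C1 + 5*exp(y)/9 - 2*cos(9*y)/9


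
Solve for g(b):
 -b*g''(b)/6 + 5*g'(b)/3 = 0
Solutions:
 g(b) = C1 + C2*b^11


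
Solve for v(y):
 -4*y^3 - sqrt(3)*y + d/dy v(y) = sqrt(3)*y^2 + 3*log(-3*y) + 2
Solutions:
 v(y) = C1 + y^4 + sqrt(3)*y^3/3 + sqrt(3)*y^2/2 + 3*y*log(-y) + y*(-1 + 3*log(3))


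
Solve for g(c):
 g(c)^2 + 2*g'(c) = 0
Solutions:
 g(c) = 2/(C1 + c)


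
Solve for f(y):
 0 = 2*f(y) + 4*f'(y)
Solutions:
 f(y) = C1*exp(-y/2)


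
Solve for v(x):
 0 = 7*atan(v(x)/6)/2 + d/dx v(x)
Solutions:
 Integral(1/atan(_y/6), (_y, v(x))) = C1 - 7*x/2


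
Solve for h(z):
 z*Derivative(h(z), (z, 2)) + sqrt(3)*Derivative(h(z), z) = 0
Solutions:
 h(z) = C1 + C2*z^(1 - sqrt(3))


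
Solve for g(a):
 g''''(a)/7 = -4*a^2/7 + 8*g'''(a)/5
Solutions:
 g(a) = C1 + C2*a + C3*a^2 + C4*exp(56*a/5) + a^5/168 + 25*a^4/9408 + 125*a^3/131712


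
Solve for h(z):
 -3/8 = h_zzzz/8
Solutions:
 h(z) = C1 + C2*z + C3*z^2 + C4*z^3 - z^4/8


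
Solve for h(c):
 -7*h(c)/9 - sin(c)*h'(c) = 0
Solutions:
 h(c) = C1*(cos(c) + 1)^(7/18)/(cos(c) - 1)^(7/18)


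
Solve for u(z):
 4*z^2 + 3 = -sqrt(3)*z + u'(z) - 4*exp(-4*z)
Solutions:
 u(z) = C1 + 4*z^3/3 + sqrt(3)*z^2/2 + 3*z - exp(-4*z)


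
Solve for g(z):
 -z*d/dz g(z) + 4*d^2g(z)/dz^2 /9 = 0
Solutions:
 g(z) = C1 + C2*erfi(3*sqrt(2)*z/4)


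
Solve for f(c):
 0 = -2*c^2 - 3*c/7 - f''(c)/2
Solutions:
 f(c) = C1 + C2*c - c^4/3 - c^3/7


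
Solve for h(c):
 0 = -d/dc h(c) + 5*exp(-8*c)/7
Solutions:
 h(c) = C1 - 5*exp(-8*c)/56


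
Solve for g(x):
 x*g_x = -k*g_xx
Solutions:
 g(x) = C1 + C2*sqrt(k)*erf(sqrt(2)*x*sqrt(1/k)/2)


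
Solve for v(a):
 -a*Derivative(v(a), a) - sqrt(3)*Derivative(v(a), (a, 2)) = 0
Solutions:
 v(a) = C1 + C2*erf(sqrt(2)*3^(3/4)*a/6)


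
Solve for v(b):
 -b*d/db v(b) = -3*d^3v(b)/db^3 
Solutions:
 v(b) = C1 + Integral(C2*airyai(3^(2/3)*b/3) + C3*airybi(3^(2/3)*b/3), b)


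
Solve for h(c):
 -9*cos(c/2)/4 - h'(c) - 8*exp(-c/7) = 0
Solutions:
 h(c) = C1 - 9*sin(c/2)/2 + 56*exp(-c/7)


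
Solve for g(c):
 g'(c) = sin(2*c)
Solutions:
 g(c) = C1 - cos(2*c)/2


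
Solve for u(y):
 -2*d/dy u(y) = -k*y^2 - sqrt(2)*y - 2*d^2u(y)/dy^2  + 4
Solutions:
 u(y) = C1 + C2*exp(y) + k*y^3/6 + k*y^2/2 + k*y + sqrt(2)*y^2/4 - 2*y + sqrt(2)*y/2


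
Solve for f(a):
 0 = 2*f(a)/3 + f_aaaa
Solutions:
 f(a) = (C1*sin(6^(3/4)*a/6) + C2*cos(6^(3/4)*a/6))*exp(-6^(3/4)*a/6) + (C3*sin(6^(3/4)*a/6) + C4*cos(6^(3/4)*a/6))*exp(6^(3/4)*a/6)


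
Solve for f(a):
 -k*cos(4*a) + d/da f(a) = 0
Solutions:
 f(a) = C1 + k*sin(4*a)/4


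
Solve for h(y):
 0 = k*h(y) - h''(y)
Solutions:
 h(y) = C1*exp(-sqrt(k)*y) + C2*exp(sqrt(k)*y)


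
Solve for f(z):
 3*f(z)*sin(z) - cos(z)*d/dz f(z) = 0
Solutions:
 f(z) = C1/cos(z)^3


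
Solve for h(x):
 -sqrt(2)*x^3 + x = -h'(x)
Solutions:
 h(x) = C1 + sqrt(2)*x^4/4 - x^2/2


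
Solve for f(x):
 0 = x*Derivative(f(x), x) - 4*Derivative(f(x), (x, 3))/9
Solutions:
 f(x) = C1 + Integral(C2*airyai(2^(1/3)*3^(2/3)*x/2) + C3*airybi(2^(1/3)*3^(2/3)*x/2), x)


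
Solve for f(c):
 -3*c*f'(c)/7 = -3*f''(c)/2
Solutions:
 f(c) = C1 + C2*erfi(sqrt(7)*c/7)


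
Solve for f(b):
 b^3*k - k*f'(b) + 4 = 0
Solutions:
 f(b) = C1 + b^4/4 + 4*b/k


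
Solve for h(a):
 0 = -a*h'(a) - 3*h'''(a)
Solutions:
 h(a) = C1 + Integral(C2*airyai(-3^(2/3)*a/3) + C3*airybi(-3^(2/3)*a/3), a)


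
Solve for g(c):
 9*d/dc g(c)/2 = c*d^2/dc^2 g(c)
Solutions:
 g(c) = C1 + C2*c^(11/2)


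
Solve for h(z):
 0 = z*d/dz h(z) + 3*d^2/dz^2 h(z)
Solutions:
 h(z) = C1 + C2*erf(sqrt(6)*z/6)


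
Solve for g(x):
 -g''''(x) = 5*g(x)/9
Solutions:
 g(x) = (C1*sin(5^(1/4)*sqrt(6)*x/6) + C2*cos(5^(1/4)*sqrt(6)*x/6))*exp(-5^(1/4)*sqrt(6)*x/6) + (C3*sin(5^(1/4)*sqrt(6)*x/6) + C4*cos(5^(1/4)*sqrt(6)*x/6))*exp(5^(1/4)*sqrt(6)*x/6)


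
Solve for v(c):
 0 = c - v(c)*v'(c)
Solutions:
 v(c) = -sqrt(C1 + c^2)
 v(c) = sqrt(C1 + c^2)


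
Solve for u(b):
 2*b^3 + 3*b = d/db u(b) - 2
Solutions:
 u(b) = C1 + b^4/2 + 3*b^2/2 + 2*b


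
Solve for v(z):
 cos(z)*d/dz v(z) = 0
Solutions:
 v(z) = C1


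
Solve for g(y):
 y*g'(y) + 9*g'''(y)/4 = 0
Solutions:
 g(y) = C1 + Integral(C2*airyai(-2^(2/3)*3^(1/3)*y/3) + C3*airybi(-2^(2/3)*3^(1/3)*y/3), y)


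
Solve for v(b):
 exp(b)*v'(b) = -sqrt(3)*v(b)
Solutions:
 v(b) = C1*exp(sqrt(3)*exp(-b))


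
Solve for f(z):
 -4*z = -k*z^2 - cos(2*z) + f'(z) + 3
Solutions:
 f(z) = C1 + k*z^3/3 - 2*z^2 - 3*z + sin(2*z)/2


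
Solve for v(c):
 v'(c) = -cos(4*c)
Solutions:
 v(c) = C1 - sin(4*c)/4


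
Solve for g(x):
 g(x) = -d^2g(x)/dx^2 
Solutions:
 g(x) = C1*sin(x) + C2*cos(x)


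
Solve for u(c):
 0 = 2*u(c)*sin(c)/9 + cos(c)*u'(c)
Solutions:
 u(c) = C1*cos(c)^(2/9)


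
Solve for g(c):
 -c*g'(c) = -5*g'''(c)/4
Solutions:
 g(c) = C1 + Integral(C2*airyai(10^(2/3)*c/5) + C3*airybi(10^(2/3)*c/5), c)


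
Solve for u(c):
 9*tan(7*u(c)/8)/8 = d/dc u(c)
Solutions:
 u(c) = -8*asin(C1*exp(63*c/64))/7 + 8*pi/7
 u(c) = 8*asin(C1*exp(63*c/64))/7


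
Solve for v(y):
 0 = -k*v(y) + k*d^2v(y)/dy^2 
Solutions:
 v(y) = C1*exp(-y) + C2*exp(y)


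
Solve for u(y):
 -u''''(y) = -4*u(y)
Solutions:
 u(y) = C1*exp(-sqrt(2)*y) + C2*exp(sqrt(2)*y) + C3*sin(sqrt(2)*y) + C4*cos(sqrt(2)*y)


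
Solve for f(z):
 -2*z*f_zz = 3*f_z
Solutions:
 f(z) = C1 + C2/sqrt(z)


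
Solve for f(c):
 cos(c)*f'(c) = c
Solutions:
 f(c) = C1 + Integral(c/cos(c), c)


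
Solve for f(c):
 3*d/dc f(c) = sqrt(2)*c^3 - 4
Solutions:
 f(c) = C1 + sqrt(2)*c^4/12 - 4*c/3


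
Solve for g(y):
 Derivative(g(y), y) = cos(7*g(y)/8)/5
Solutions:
 -y/5 - 4*log(sin(7*g(y)/8) - 1)/7 + 4*log(sin(7*g(y)/8) + 1)/7 = C1


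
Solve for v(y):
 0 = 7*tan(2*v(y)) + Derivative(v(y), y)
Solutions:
 v(y) = -asin(C1*exp(-14*y))/2 + pi/2
 v(y) = asin(C1*exp(-14*y))/2


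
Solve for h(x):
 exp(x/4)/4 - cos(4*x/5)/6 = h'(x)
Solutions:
 h(x) = C1 + exp(x/4) - 5*sin(4*x/5)/24


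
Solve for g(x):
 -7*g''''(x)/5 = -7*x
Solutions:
 g(x) = C1 + C2*x + C3*x^2 + C4*x^3 + x^5/24


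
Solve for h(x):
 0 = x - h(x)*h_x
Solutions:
 h(x) = -sqrt(C1 + x^2)
 h(x) = sqrt(C1 + x^2)


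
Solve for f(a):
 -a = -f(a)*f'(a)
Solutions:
 f(a) = -sqrt(C1 + a^2)
 f(a) = sqrt(C1 + a^2)


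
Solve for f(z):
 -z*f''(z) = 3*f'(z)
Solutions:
 f(z) = C1 + C2/z^2


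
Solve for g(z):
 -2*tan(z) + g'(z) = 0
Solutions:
 g(z) = C1 - 2*log(cos(z))


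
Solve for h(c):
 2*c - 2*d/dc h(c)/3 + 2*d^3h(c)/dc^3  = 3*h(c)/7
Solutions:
 h(c) = C1*exp(-c*(14*28^(1/3)/(sqrt(5777) + 81)^(1/3) + 98^(1/3)*(sqrt(5777) + 81)^(1/3))/84)*sin(sqrt(3)*c*(-98^(1/3)*(sqrt(5777) + 81)^(1/3) + 14*28^(1/3)/(sqrt(5777) + 81)^(1/3))/84) + C2*exp(-c*(14*28^(1/3)/(sqrt(5777) + 81)^(1/3) + 98^(1/3)*(sqrt(5777) + 81)^(1/3))/84)*cos(sqrt(3)*c*(-98^(1/3)*(sqrt(5777) + 81)^(1/3) + 14*28^(1/3)/(sqrt(5777) + 81)^(1/3))/84) + C3*exp(c*(14*28^(1/3)/(sqrt(5777) + 81)^(1/3) + 98^(1/3)*(sqrt(5777) + 81)^(1/3))/42) + 14*c/3 - 196/27


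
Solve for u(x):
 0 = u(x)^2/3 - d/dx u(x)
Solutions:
 u(x) = -3/(C1 + x)


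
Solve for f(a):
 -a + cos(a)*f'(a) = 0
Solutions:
 f(a) = C1 + Integral(a/cos(a), a)


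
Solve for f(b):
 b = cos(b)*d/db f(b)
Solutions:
 f(b) = C1 + Integral(b/cos(b), b)


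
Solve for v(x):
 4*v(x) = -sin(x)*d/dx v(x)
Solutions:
 v(x) = C1*(cos(x)^2 + 2*cos(x) + 1)/(cos(x)^2 - 2*cos(x) + 1)


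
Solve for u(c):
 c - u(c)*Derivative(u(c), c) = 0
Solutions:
 u(c) = -sqrt(C1 + c^2)
 u(c) = sqrt(C1 + c^2)


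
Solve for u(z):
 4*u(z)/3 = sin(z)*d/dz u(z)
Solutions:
 u(z) = C1*(cos(z) - 1)^(2/3)/(cos(z) + 1)^(2/3)


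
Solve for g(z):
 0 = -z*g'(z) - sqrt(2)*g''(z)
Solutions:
 g(z) = C1 + C2*erf(2^(1/4)*z/2)


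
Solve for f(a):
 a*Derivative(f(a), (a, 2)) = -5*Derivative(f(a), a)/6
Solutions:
 f(a) = C1 + C2*a^(1/6)


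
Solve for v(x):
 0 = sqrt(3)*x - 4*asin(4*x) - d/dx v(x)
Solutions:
 v(x) = C1 + sqrt(3)*x^2/2 - 4*x*asin(4*x) - sqrt(1 - 16*x^2)


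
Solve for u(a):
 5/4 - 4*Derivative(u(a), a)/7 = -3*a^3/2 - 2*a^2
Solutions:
 u(a) = C1 + 21*a^4/32 + 7*a^3/6 + 35*a/16


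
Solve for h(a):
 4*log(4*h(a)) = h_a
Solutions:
 -Integral(1/(log(_y) + 2*log(2)), (_y, h(a)))/4 = C1 - a


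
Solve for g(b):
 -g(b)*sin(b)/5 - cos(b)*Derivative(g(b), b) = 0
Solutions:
 g(b) = C1*cos(b)^(1/5)


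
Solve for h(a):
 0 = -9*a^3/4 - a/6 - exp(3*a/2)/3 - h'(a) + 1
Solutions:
 h(a) = C1 - 9*a^4/16 - a^2/12 + a - 2*exp(3*a/2)/9


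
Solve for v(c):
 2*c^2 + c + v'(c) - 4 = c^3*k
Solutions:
 v(c) = C1 + c^4*k/4 - 2*c^3/3 - c^2/2 + 4*c


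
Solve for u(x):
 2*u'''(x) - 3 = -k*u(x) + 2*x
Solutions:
 u(x) = C1*exp(2^(2/3)*x*(-k)^(1/3)/2) + C2*exp(2^(2/3)*x*(-k)^(1/3)*(-1 + sqrt(3)*I)/4) + C3*exp(-2^(2/3)*x*(-k)^(1/3)*(1 + sqrt(3)*I)/4) + 2*x/k + 3/k


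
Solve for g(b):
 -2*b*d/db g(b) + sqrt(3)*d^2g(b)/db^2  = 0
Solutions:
 g(b) = C1 + C2*erfi(3^(3/4)*b/3)


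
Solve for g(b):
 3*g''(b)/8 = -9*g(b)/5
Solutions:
 g(b) = C1*sin(2*sqrt(30)*b/5) + C2*cos(2*sqrt(30)*b/5)


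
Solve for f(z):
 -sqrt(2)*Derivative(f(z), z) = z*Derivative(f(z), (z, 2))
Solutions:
 f(z) = C1 + C2*z^(1 - sqrt(2))


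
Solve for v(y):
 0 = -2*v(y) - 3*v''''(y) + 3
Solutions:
 v(y) = (C1*sin(6^(3/4)*y/6) + C2*cos(6^(3/4)*y/6))*exp(-6^(3/4)*y/6) + (C3*sin(6^(3/4)*y/6) + C4*cos(6^(3/4)*y/6))*exp(6^(3/4)*y/6) + 3/2


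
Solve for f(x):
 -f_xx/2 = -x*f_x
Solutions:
 f(x) = C1 + C2*erfi(x)


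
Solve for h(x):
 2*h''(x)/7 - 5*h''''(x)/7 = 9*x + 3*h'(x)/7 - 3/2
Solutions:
 h(x) = C1 + C4*exp(-x) - 21*x^2/2 - 21*x/2 + (C2*sin(sqrt(35)*x/10) + C3*cos(sqrt(35)*x/10))*exp(x/2)


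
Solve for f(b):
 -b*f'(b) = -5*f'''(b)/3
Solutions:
 f(b) = C1 + Integral(C2*airyai(3^(1/3)*5^(2/3)*b/5) + C3*airybi(3^(1/3)*5^(2/3)*b/5), b)


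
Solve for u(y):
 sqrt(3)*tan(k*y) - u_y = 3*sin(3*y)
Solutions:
 u(y) = C1 + sqrt(3)*Piecewise((-log(cos(k*y))/k, Ne(k, 0)), (0, True)) + cos(3*y)


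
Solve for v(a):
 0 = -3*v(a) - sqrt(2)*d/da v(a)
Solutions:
 v(a) = C1*exp(-3*sqrt(2)*a/2)


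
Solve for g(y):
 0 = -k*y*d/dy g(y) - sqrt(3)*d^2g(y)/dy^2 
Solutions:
 g(y) = Piecewise((-sqrt(2)*3^(1/4)*sqrt(pi)*C1*erf(sqrt(2)*3^(3/4)*sqrt(k)*y/6)/(2*sqrt(k)) - C2, (k > 0) | (k < 0)), (-C1*y - C2, True))


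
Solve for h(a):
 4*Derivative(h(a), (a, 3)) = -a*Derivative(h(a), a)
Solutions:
 h(a) = C1 + Integral(C2*airyai(-2^(1/3)*a/2) + C3*airybi(-2^(1/3)*a/2), a)


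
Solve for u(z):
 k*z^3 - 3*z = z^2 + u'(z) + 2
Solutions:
 u(z) = C1 + k*z^4/4 - z^3/3 - 3*z^2/2 - 2*z


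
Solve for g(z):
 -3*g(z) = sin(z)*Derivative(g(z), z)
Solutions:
 g(z) = C1*(cos(z) + 1)^(3/2)/(cos(z) - 1)^(3/2)


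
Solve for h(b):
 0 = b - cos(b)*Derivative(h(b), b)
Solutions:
 h(b) = C1 + Integral(b/cos(b), b)


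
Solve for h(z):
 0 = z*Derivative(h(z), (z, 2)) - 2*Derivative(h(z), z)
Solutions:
 h(z) = C1 + C2*z^3


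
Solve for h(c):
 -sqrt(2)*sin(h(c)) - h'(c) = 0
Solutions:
 h(c) = -acos((-C1 - exp(2*sqrt(2)*c))/(C1 - exp(2*sqrt(2)*c))) + 2*pi
 h(c) = acos((-C1 - exp(2*sqrt(2)*c))/(C1 - exp(2*sqrt(2)*c)))


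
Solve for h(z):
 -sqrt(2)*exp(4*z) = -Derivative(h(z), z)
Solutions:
 h(z) = C1 + sqrt(2)*exp(4*z)/4


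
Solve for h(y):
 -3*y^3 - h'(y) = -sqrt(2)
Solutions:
 h(y) = C1 - 3*y^4/4 + sqrt(2)*y


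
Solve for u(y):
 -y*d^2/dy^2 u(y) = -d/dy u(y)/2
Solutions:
 u(y) = C1 + C2*y^(3/2)


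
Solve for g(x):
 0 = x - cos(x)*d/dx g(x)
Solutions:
 g(x) = C1 + Integral(x/cos(x), x)


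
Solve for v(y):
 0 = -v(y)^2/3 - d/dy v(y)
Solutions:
 v(y) = 3/(C1 + y)


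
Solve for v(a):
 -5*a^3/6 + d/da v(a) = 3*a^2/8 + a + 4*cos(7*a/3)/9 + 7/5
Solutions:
 v(a) = C1 + 5*a^4/24 + a^3/8 + a^2/2 + 7*a/5 + 4*sin(7*a/3)/21


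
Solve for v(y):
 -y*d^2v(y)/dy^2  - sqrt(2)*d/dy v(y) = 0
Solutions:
 v(y) = C1 + C2*y^(1 - sqrt(2))


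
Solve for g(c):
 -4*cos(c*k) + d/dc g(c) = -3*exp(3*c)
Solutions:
 g(c) = C1 - exp(3*c) + 4*sin(c*k)/k
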